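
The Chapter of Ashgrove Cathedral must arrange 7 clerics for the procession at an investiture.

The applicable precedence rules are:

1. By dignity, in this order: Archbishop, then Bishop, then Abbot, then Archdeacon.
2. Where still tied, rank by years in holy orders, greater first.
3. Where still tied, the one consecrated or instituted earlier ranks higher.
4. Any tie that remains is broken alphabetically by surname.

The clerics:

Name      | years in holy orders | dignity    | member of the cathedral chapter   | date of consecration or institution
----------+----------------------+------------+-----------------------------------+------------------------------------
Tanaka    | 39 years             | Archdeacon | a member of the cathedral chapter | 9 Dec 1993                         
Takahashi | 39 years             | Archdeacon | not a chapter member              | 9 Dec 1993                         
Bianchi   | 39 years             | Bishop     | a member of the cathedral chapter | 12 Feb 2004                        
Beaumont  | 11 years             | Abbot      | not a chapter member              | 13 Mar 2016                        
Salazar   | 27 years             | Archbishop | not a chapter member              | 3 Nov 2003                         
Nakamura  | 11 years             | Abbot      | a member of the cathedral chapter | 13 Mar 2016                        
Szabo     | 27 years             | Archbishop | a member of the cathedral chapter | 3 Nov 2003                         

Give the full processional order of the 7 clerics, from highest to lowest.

By dignity: Salazar and Szabo (Archbishop); then Bianchi (Bishop); then Beaumont and Nakamura (Abbot); then Takahashi and Tanaka (Archdeacon).
Salazar and Szabo both have years in holy orders 27 years, so the next rule applies.
Salazar and Szabo both have date of consecration or institution 3 Nov 2003, so the next rule applies.
Among Salazar and Szabo, alphabetically by surname: Salazar before Szabo.
Beaumont and Nakamura both have years in holy orders 11 years, so the next rule applies.
Beaumont and Nakamura both have date of consecration or institution 13 Mar 2016, so the next rule applies.
Among Beaumont and Nakamura, alphabetically by surname: Beaumont before Nakamura.
Takahashi and Tanaka both have years in holy orders 39 years, so the next rule applies.
Takahashi and Tanaka both have date of consecration or institution 9 Dec 1993, so the next rule applies.
Among Takahashi and Tanaka, alphabetically by surname: Takahashi before Tanaka.
Full order: Salazar, Szabo, Bianchi, Beaumont, Nakamura, Takahashi, Tanaka.

Salazar, Szabo, Bianchi, Beaumont, Nakamura, Takahashi, Tanaka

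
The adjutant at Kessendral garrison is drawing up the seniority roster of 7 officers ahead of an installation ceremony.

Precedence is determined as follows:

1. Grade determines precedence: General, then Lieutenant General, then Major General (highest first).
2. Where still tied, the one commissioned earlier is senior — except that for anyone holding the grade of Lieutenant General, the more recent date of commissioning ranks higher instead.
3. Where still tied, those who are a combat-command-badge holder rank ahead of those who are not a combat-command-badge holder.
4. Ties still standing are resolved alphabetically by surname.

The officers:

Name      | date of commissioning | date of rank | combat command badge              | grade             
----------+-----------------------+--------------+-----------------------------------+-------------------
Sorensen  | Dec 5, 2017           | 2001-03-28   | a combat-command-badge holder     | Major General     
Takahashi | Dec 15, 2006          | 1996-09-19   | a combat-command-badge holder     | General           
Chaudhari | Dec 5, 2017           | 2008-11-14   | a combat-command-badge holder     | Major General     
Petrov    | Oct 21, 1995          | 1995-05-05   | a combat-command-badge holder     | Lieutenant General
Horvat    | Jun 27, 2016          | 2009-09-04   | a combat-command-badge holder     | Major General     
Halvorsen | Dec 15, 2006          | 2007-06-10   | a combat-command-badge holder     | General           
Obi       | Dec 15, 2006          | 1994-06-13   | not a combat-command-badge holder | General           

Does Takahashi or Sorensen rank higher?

Takahashi

By grade: Halvorsen, Takahashi and Obi (General); then Petrov (Lieutenant General); then Horvat, Chaudhari and Sorensen (Major General).
Halvorsen, Takahashi and Obi all have date of commissioning Dec 15, 2006, so the next rule applies.
Among Halvorsen, Takahashi and Obi, a combat-command-badge holder before not a combat-command-badge holder: Halvorsen and Takahashi (a combat-command-badge holder) before Obi (not a combat-command-badge holder).
Among Halvorsen and Takahashi, alphabetically by surname: Halvorsen before Takahashi.
Among Horvat, Chaudhari and Sorensen, by date of commissioning (earlier first): Horvat (Jun 27, 2016) before Chaudhari and Sorensen (Dec 5, 2017).
Chaudhari and Sorensen are each a combat-command-badge holder, so the next rule applies.
Among Chaudhari and Sorensen, alphabetically by surname: Chaudhari before Sorensen.
So Takahashi takes precedence.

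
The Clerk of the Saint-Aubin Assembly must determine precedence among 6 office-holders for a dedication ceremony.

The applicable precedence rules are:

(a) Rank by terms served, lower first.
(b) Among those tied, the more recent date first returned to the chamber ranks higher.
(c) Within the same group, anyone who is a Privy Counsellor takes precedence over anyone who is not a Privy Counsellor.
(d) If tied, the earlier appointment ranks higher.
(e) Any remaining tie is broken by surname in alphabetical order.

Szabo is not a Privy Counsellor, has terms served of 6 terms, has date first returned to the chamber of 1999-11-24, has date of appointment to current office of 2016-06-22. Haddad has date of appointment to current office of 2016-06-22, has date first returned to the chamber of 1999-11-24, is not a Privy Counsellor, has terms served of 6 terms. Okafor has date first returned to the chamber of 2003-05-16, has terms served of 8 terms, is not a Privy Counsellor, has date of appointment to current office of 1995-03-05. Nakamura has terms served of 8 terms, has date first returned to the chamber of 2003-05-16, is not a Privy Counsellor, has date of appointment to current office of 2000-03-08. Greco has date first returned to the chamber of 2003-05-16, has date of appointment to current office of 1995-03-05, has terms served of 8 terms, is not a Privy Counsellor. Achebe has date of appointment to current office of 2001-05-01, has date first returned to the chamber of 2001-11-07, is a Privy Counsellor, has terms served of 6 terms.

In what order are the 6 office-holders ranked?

Achebe, Haddad, Szabo, Greco, Okafor, Nakamura

By terms served (lower first): Achebe, Haddad and Szabo (each 6 terms); then Greco, Okafor and Nakamura (each 8 terms).
Among Achebe, Haddad and Szabo, by date first returned to the chamber (later first): Achebe (2001-11-07) before Haddad and Szabo (1999-11-24).
Haddad and Szabo are each not a Privy Counsellor, so the next rule applies.
Haddad and Szabo both have date of appointment to current office 2016-06-22, so the next rule applies.
Among Haddad and Szabo, alphabetically by surname: Haddad before Szabo.
Greco, Okafor and Nakamura all have date first returned to the chamber 2003-05-16, so the next rule applies.
Greco, Okafor and Nakamura are each not a Privy Counsellor, so the next rule applies.
Among Greco, Okafor and Nakamura, by date of appointment to current office (earlier first): Greco and Okafor (1995-03-05) before Nakamura (2000-03-08).
Among Greco and Okafor, alphabetically by surname: Greco before Okafor.
Full order: Achebe, Haddad, Szabo, Greco, Okafor, Nakamura.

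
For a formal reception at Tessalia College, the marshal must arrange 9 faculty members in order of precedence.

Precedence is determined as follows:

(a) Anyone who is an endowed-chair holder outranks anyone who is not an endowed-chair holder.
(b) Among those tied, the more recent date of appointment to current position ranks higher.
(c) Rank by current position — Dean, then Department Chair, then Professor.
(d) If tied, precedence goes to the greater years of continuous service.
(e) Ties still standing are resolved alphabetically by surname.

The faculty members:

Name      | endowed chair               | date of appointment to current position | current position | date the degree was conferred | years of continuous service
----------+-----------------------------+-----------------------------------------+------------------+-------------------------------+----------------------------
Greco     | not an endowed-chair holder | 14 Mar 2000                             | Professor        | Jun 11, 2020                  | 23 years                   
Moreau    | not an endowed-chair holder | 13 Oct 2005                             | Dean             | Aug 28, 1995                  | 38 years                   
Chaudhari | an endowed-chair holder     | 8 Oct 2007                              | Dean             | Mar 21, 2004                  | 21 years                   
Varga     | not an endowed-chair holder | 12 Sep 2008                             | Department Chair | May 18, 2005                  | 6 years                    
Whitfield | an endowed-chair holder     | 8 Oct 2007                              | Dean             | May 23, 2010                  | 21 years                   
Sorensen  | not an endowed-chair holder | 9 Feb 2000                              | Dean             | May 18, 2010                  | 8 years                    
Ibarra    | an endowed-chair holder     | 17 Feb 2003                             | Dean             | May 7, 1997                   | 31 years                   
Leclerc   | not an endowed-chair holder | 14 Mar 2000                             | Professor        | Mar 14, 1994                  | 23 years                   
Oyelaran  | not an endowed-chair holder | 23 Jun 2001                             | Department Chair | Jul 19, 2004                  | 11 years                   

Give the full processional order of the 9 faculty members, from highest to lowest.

Chaudhari, Whitfield, Ibarra, Varga, Moreau, Oyelaran, Greco, Leclerc, Sorensen

By the first rule: Chaudhari, Whitfield and Ibarra (each an endowed-chair holder); then Varga, Moreau, Oyelaran, Greco, Leclerc and Sorensen (each not an endowed-chair holder).
Among Chaudhari, Whitfield and Ibarra, by date of appointment to current position (later first): Chaudhari and Whitfield (8 Oct 2007) before Ibarra (17 Feb 2003).
Chaudhari and Whitfield are each Dean, so the next rule applies.
Chaudhari and Whitfield both have years of continuous service 21 years, so the next rule applies.
Among Chaudhari and Whitfield, alphabetically by surname: Chaudhari before Whitfield.
Among Varga, Moreau, Oyelaran, Greco, Leclerc and Sorensen, by date of appointment to current position (later first): Varga (12 Sep 2008) before Moreau (13 Oct 2005) before Oyelaran (23 Jun 2001) before Greco and Leclerc (14 Mar 2000) before Sorensen (9 Feb 2000).
Greco and Leclerc are each Professor, so the next rule applies.
Greco and Leclerc both have years of continuous service 23 years, so the next rule applies.
Among Greco and Leclerc, alphabetically by surname: Greco before Leclerc.
Full order: Chaudhari, Whitfield, Ibarra, Varga, Moreau, Oyelaran, Greco, Leclerc, Sorensen.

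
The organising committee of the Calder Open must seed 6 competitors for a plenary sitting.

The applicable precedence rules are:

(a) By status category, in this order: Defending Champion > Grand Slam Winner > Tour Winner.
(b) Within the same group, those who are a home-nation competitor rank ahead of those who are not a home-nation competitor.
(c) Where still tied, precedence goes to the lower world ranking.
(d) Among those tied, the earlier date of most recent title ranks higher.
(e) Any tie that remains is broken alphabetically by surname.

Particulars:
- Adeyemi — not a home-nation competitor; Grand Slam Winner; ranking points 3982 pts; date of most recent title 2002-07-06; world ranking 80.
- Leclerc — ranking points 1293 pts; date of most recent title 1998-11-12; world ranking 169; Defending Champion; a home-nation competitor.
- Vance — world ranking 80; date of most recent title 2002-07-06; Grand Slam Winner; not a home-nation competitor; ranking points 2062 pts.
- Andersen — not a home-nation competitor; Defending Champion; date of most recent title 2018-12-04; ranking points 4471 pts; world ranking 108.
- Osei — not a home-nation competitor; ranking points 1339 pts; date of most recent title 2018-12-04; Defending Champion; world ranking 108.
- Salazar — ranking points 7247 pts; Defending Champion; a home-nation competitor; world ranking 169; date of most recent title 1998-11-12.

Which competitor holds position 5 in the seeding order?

By status category: Leclerc, Salazar, Andersen and Osei (Defending Champion); then Adeyemi and Vance (Grand Slam Winner).
Among Leclerc, Salazar, Andersen and Osei, a home-nation competitor before not a home-nation competitor: Leclerc and Salazar (a home-nation competitor) before Andersen and Osei (not a home-nation competitor).
Leclerc and Salazar both have world ranking 169, so the next rule applies.
Leclerc and Salazar both have date of most recent title 1998-11-12, so the next rule applies.
Among Leclerc and Salazar, alphabetically by surname: Leclerc before Salazar.
Andersen and Osei both have world ranking 108, so the next rule applies.
Andersen and Osei both have date of most recent title 2018-12-04, so the next rule applies.
Among Andersen and Osei, alphabetically by surname: Andersen before Osei.
Adeyemi and Vance are each not a home-nation competitor, so the next rule applies.
Adeyemi and Vance both have world ranking 80, so the next rule applies.
Adeyemi and Vance both have date of most recent title 2002-07-06, so the next rule applies.
Among Adeyemi and Vance, alphabetically by surname: Adeyemi before Vance.
Order: Leclerc, Salazar, Andersen, Osei, Adeyemi, Vance.

Adeyemi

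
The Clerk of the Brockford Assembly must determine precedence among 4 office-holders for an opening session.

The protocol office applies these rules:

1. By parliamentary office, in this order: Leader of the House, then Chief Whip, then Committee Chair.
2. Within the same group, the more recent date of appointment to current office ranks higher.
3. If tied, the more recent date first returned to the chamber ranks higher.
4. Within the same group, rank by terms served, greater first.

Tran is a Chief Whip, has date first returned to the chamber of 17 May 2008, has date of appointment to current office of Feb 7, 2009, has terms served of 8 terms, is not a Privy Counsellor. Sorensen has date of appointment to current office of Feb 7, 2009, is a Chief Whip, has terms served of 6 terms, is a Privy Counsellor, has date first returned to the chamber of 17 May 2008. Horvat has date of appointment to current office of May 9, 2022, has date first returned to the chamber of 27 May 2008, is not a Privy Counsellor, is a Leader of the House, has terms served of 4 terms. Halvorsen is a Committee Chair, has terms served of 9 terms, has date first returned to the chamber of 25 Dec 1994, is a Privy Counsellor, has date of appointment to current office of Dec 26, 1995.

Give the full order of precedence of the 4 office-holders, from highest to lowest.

Horvat, Tran, Sorensen, Halvorsen

By parliamentary office: Horvat (Leader of the House); then Tran and Sorensen (Chief Whip); then Halvorsen (Committee Chair).
Tran and Sorensen both have date of appointment to current office Feb 7, 2009, so the next rule applies.
Tran and Sorensen both have date first returned to the chamber 17 May 2008, so the next rule applies.
Among Tran and Sorensen, by terms served (higher first): Tran (8 terms) before Sorensen (6 terms).
Full order: Horvat, Tran, Sorensen, Halvorsen.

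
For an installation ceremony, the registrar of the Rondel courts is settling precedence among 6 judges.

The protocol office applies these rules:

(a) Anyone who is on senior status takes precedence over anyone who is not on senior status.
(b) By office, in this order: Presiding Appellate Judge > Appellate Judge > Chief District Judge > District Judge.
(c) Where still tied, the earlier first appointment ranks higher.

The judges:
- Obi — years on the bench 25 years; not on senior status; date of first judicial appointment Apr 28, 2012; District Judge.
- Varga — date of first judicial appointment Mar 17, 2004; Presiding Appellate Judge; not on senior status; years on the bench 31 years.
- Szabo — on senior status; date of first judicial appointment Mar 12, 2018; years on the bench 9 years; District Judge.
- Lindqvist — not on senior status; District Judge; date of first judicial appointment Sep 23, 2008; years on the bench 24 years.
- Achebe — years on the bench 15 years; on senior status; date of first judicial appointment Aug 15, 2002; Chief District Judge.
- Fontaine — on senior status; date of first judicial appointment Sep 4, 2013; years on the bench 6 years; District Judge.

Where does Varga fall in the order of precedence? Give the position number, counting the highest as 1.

By the first rule: Achebe, Fontaine and Szabo (each on senior status); then Varga, Lindqvist and Obi (each not on senior status).
Among Achebe, Fontaine and Szabo, by office: Achebe (Chief District Judge) before Fontaine and Szabo (District Judge).
Among Fontaine and Szabo, by date of first judicial appointment (earlier first): Fontaine (Sep 4, 2013) before Szabo (Mar 12, 2018).
Among Varga, Lindqvist and Obi, by office: Varga (Presiding Appellate Judge) before Lindqvist and Obi (District Judge).
Among Lindqvist and Obi, by date of first judicial appointment (earlier first): Lindqvist (Sep 23, 2008) before Obi (Apr 28, 2012).
Order: Achebe, Fontaine, Szabo, Varga, Lindqvist, Obi. So position 4.

4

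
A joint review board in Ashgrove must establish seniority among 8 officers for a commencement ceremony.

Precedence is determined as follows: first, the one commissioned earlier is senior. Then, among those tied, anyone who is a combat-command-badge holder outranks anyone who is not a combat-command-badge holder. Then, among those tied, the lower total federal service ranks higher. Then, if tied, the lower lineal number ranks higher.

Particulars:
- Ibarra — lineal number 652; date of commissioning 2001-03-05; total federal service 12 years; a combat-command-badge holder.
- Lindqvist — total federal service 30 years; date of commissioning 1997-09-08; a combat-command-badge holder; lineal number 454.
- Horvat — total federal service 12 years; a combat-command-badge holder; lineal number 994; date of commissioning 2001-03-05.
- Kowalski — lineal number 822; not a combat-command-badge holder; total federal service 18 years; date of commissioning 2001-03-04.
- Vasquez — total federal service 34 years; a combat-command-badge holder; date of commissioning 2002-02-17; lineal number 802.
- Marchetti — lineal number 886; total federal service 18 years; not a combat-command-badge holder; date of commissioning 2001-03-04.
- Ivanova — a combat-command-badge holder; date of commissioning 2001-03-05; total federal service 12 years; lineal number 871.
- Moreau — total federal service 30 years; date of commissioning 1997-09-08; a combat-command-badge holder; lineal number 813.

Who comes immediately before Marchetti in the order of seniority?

By date of commissioning (earlier first): Lindqvist and Moreau (both 1997-09-08); then Kowalski and Marchetti (both 2001-03-04); then Ibarra, Ivanova and Horvat (each 2001-03-05); then Vasquez (2002-02-17).
Lindqvist and Moreau are each a combat-command-badge holder, so the next rule applies.
Lindqvist and Moreau both have total federal service 30 years, so the next rule applies.
Among Lindqvist and Moreau, by lineal number (lower first): Lindqvist (454) before Moreau (813).
Kowalski and Marchetti are each not a combat-command-badge holder, so the next rule applies.
Kowalski and Marchetti both have total federal service 18 years, so the next rule applies.
Among Kowalski and Marchetti, by lineal number (lower first): Kowalski (822) before Marchetti (886).
Ibarra, Ivanova and Horvat are each a combat-command-badge holder, so the next rule applies.
Ibarra, Ivanova and Horvat all have total federal service 12 years, so the next rule applies.
Among Ibarra, Ivanova and Horvat, by lineal number (lower first): Ibarra (652) before Ivanova (871) before Horvat (994).
Order: Lindqvist, Moreau, Kowalski, Marchetti, Ibarra, Ivanova, Horvat, Vasquez.

Kowalski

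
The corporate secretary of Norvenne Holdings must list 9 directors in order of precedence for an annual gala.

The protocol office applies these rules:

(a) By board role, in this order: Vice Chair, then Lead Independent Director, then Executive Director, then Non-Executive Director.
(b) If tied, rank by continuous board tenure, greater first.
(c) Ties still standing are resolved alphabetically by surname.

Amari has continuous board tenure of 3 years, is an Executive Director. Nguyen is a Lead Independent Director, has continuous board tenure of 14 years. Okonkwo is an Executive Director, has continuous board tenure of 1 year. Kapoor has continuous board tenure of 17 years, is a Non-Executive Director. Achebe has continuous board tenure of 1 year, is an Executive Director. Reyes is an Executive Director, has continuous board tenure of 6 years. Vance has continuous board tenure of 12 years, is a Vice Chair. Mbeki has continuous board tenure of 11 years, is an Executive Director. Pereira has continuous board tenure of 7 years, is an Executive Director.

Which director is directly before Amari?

By board role: Vance (Vice Chair); then Nguyen (Lead Independent Director); then Mbeki, Pereira, Reyes, Amari, Achebe and Okonkwo (Executive Director); then Kapoor (Non-Executive Director).
Among Mbeki, Pereira, Reyes, Amari, Achebe and Okonkwo, by continuous board tenure (higher first): Mbeki (11 years) before Pereira (7 years) before Reyes (6 years) before Amari (3 years) before Achebe and Okonkwo (1 year).
Among Achebe and Okonkwo, alphabetically by surname: Achebe before Okonkwo.
Order: Vance, Nguyen, Mbeki, Pereira, Reyes, Amari, Achebe, Okonkwo, Kapoor.

Reyes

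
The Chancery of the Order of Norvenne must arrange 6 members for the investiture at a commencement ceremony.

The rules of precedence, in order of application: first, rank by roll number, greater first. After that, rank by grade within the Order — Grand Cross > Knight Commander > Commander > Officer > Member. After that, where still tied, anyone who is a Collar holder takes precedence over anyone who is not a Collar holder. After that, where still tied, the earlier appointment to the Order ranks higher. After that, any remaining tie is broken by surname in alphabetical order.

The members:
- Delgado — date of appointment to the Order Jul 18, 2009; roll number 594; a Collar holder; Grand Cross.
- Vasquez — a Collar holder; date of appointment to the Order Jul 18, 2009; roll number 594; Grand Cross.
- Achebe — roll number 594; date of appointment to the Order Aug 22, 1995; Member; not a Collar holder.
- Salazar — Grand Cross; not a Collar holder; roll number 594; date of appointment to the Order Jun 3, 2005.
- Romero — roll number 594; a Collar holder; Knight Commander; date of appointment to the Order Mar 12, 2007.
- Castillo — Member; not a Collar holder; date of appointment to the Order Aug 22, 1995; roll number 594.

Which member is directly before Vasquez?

Delgado

By roll number (higher first): Delgado, Vasquez, Salazar, Romero, Achebe and Castillo (each 594).
Among Delgado, Vasquez, Salazar, Romero, Achebe and Castillo, by grade within the Order: Delgado, Vasquez and Salazar (Grand Cross) before Romero (Knight Commander) before Achebe and Castillo (Member).
Among Delgado, Vasquez and Salazar, a Collar holder before not a Collar holder: Delgado and Vasquez (a Collar holder) before Salazar (not a Collar holder).
Delgado and Vasquez both have date of appointment to the Order Jul 18, 2009, so the next rule applies.
Among Delgado and Vasquez, alphabetically by surname: Delgado before Vasquez.
Achebe and Castillo are each not a Collar holder, so the next rule applies.
Achebe and Castillo both have date of appointment to the Order Aug 22, 1995, so the next rule applies.
Among Achebe and Castillo, alphabetically by surname: Achebe before Castillo.
Order: Delgado, Vasquez, Salazar, Romero, Achebe, Castillo.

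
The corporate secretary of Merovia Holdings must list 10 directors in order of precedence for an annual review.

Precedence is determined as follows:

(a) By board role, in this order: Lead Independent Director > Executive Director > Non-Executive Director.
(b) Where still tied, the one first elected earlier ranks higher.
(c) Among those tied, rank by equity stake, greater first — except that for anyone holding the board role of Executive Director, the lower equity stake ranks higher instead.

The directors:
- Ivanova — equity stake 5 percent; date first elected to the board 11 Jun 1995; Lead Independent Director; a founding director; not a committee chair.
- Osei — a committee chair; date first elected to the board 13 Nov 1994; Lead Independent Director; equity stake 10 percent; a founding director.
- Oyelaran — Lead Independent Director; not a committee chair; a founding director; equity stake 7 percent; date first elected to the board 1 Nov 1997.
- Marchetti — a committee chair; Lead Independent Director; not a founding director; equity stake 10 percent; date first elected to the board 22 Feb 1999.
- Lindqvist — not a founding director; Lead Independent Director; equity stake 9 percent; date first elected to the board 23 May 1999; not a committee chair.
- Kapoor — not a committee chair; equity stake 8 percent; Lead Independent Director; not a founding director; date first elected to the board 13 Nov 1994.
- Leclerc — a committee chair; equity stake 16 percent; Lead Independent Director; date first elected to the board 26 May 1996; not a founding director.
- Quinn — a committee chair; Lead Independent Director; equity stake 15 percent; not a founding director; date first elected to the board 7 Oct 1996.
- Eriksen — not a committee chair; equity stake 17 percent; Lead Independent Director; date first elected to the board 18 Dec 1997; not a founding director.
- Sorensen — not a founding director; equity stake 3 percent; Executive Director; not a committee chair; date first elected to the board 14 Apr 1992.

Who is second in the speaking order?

Kapoor

By board role: Osei, Kapoor, Ivanova, Leclerc, Quinn, Oyelaran, Eriksen, Marchetti and Lindqvist (Lead Independent Director); then Sorensen (Executive Director).
Among Osei, Kapoor, Ivanova, Leclerc, Quinn, Oyelaran, Eriksen, Marchetti and Lindqvist, by date first elected to the board (earlier first): Osei and Kapoor (13 Nov 1994) before Ivanova (11 Jun 1995) before Leclerc (26 May 1996) before Quinn (7 Oct 1996) before Oyelaran (1 Nov 1997) before Eriksen (18 Dec 1997) before Marchetti (22 Feb 1999) before Lindqvist (23 May 1999).
Among Osei and Kapoor, by equity stake (higher first): Osei (10 percent) before Kapoor (8 percent).
Order: Osei, Kapoor, Ivanova, Leclerc, Quinn, Oyelaran, Eriksen, Marchetti, Lindqvist, Sorensen.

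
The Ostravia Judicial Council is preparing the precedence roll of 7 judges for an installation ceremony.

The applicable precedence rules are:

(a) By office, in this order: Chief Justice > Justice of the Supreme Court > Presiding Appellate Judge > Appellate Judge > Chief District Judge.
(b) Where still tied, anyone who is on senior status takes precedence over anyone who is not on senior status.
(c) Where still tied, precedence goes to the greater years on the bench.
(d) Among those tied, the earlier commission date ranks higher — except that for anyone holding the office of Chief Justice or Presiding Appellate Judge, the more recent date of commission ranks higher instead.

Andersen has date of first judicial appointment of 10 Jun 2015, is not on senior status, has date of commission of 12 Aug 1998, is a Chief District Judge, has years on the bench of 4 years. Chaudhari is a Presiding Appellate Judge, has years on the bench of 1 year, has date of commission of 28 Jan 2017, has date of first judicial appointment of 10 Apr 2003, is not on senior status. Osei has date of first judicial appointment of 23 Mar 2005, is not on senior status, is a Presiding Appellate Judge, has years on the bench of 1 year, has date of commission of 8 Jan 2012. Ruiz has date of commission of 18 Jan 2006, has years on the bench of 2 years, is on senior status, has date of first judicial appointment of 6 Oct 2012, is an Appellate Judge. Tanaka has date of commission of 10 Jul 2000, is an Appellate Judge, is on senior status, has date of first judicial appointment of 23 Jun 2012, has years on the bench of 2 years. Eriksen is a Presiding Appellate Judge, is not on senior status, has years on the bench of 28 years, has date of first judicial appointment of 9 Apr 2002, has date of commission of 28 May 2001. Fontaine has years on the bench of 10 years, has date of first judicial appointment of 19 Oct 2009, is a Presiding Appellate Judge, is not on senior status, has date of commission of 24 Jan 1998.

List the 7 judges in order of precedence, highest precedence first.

By office: Eriksen, Fontaine, Chaudhari and Osei (Presiding Appellate Judge); then Tanaka and Ruiz (Appellate Judge); then Andersen (Chief District Judge).
Eriksen, Fontaine, Chaudhari and Osei are each not on senior status, so the next rule applies.
Among Eriksen, Fontaine, Chaudhari and Osei, by years on the bench (higher first): Eriksen (28 years) before Fontaine (10 years) before Chaudhari and Osei (1 year).
Among Chaudhari and Osei, by date of commission (later first) (reversed rule for this group): Chaudhari (28 Jan 2017) before Osei (8 Jan 2012).
Tanaka and Ruiz are each on senior status, so the next rule applies.
Tanaka and Ruiz both have years on the bench 2 years, so the next rule applies.
Among Tanaka and Ruiz, by date of commission (earlier first): Tanaka (10 Jul 2000) before Ruiz (18 Jan 2006).
Full order: Eriksen, Fontaine, Chaudhari, Osei, Tanaka, Ruiz, Andersen.

Eriksen, Fontaine, Chaudhari, Osei, Tanaka, Ruiz, Andersen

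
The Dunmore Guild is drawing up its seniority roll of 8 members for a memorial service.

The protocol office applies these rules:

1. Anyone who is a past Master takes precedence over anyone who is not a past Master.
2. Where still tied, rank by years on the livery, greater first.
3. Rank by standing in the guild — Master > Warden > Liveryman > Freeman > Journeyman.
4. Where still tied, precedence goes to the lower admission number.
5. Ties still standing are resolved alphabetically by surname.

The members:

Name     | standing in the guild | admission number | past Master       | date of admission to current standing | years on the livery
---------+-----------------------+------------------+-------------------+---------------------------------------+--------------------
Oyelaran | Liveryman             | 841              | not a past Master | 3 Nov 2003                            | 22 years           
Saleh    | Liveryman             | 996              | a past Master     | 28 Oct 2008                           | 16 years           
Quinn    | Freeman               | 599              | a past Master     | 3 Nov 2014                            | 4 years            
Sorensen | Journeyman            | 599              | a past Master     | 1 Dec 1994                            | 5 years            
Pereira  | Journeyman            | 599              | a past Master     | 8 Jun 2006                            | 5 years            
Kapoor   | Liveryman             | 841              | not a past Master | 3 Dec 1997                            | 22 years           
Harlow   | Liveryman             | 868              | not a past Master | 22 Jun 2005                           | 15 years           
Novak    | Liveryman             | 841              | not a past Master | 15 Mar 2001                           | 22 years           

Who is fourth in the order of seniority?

By the first rule: Saleh, Pereira, Sorensen and Quinn (each a past Master); then Kapoor, Novak, Oyelaran and Harlow (each not a past Master).
Among Saleh, Pereira, Sorensen and Quinn, by years on the livery (higher first): Saleh (16 years) before Pereira and Sorensen (5 years) before Quinn (4 years).
Pereira and Sorensen are each Journeyman, so the next rule applies.
Pereira and Sorensen both have admission number 599, so the next rule applies.
Among Pereira and Sorensen, alphabetically by surname: Pereira before Sorensen.
Among Kapoor, Novak, Oyelaran and Harlow, by years on the livery (higher first): Kapoor, Novak and Oyelaran (22 years) before Harlow (15 years).
Kapoor, Novak and Oyelaran are each Liveryman, so the next rule applies.
Kapoor, Novak and Oyelaran all have admission number 841, so the next rule applies.
Among Kapoor, Novak and Oyelaran, alphabetically by surname: Kapoor before Novak before Oyelaran.
Order: Saleh, Pereira, Sorensen, Quinn, Kapoor, Novak, Oyelaran, Harlow.

Quinn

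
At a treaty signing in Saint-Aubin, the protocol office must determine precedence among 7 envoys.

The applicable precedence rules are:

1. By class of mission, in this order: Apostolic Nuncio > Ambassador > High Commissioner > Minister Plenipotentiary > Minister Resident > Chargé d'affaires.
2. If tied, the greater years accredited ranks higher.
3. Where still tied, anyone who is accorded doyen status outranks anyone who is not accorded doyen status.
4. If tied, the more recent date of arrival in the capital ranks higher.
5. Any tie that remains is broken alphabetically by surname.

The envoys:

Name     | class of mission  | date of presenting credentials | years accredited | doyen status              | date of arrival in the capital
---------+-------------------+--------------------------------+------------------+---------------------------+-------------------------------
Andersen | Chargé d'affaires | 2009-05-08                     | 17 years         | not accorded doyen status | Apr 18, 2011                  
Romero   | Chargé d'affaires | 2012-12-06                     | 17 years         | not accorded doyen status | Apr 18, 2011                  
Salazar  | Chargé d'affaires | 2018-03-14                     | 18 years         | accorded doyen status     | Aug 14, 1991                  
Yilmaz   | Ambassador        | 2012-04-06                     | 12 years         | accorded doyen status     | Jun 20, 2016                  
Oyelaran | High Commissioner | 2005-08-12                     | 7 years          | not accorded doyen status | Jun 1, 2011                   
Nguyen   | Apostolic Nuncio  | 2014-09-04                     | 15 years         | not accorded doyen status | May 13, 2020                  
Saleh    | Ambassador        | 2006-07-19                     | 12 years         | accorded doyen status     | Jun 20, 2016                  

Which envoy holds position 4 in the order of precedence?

Oyelaran

By class of mission: Nguyen (Apostolic Nuncio); then Saleh and Yilmaz (Ambassador); then Oyelaran (High Commissioner); then Salazar, Andersen and Romero (Chargé d'affaires).
Saleh and Yilmaz both have years accredited 12 years, so the next rule applies.
Saleh and Yilmaz are each accorded doyen status, so the next rule applies.
Saleh and Yilmaz both have date of arrival in the capital Jun 20, 2016, so the next rule applies.
Among Saleh and Yilmaz, alphabetically by surname: Saleh before Yilmaz.
Among Salazar, Andersen and Romero, by years accredited (higher first): Salazar (18 years) before Andersen and Romero (17 years).
Andersen and Romero are each not accorded doyen status, so the next rule applies.
Andersen and Romero both have date of arrival in the capital Apr 18, 2011, so the next rule applies.
Among Andersen and Romero, alphabetically by surname: Andersen before Romero.
Order: Nguyen, Saleh, Yilmaz, Oyelaran, Salazar, Andersen, Romero.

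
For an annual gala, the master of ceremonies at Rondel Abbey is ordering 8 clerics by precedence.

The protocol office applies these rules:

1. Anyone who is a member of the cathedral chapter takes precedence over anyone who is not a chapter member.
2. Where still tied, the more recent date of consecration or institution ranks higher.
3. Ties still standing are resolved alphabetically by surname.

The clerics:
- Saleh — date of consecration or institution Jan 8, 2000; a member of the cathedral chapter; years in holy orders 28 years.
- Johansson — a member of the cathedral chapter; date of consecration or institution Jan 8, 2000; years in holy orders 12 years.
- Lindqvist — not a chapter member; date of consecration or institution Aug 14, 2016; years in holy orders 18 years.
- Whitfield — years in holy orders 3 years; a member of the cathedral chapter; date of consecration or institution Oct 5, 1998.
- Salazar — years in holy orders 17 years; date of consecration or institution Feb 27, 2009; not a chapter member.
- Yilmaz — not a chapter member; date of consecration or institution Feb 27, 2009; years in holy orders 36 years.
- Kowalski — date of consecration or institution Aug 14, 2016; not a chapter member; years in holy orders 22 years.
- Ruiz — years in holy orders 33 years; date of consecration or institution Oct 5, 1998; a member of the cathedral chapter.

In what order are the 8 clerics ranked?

By the first rule: Johansson, Saleh, Ruiz and Whitfield (each a member of the cathedral chapter); then Kowalski, Lindqvist, Salazar and Yilmaz (each not a chapter member).
Among Johansson, Saleh, Ruiz and Whitfield, by date of consecration or institution (later first): Johansson and Saleh (Jan 8, 2000) before Ruiz and Whitfield (Oct 5, 1998).
Among Johansson and Saleh, alphabetically by surname: Johansson before Saleh.
Among Ruiz and Whitfield, alphabetically by surname: Ruiz before Whitfield.
Among Kowalski, Lindqvist, Salazar and Yilmaz, by date of consecration or institution (later first): Kowalski and Lindqvist (Aug 14, 2016) before Salazar and Yilmaz (Feb 27, 2009).
Among Kowalski and Lindqvist, alphabetically by surname: Kowalski before Lindqvist.
Among Salazar and Yilmaz, alphabetically by surname: Salazar before Yilmaz.
Full order: Johansson, Saleh, Ruiz, Whitfield, Kowalski, Lindqvist, Salazar, Yilmaz.

Johansson, Saleh, Ruiz, Whitfield, Kowalski, Lindqvist, Salazar, Yilmaz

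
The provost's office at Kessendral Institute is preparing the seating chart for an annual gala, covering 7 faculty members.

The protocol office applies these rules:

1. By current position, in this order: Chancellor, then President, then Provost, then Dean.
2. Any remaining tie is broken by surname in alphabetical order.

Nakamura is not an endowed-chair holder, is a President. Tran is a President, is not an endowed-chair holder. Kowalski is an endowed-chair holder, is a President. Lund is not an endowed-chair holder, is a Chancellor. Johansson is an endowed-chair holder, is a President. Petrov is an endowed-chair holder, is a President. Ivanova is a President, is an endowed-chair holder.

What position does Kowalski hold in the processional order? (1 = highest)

4

By current position: Lund (Chancellor); then Ivanova, Johansson, Kowalski, Nakamura, Petrov and Tran (President).
Among Ivanova, Johansson, Kowalski, Nakamura, Petrov and Tran, alphabetically by surname: Ivanova before Johansson before Kowalski before Nakamura before Petrov before Tran.
Order: Lund, Ivanova, Johansson, Kowalski, Nakamura, Petrov, Tran. So position 4.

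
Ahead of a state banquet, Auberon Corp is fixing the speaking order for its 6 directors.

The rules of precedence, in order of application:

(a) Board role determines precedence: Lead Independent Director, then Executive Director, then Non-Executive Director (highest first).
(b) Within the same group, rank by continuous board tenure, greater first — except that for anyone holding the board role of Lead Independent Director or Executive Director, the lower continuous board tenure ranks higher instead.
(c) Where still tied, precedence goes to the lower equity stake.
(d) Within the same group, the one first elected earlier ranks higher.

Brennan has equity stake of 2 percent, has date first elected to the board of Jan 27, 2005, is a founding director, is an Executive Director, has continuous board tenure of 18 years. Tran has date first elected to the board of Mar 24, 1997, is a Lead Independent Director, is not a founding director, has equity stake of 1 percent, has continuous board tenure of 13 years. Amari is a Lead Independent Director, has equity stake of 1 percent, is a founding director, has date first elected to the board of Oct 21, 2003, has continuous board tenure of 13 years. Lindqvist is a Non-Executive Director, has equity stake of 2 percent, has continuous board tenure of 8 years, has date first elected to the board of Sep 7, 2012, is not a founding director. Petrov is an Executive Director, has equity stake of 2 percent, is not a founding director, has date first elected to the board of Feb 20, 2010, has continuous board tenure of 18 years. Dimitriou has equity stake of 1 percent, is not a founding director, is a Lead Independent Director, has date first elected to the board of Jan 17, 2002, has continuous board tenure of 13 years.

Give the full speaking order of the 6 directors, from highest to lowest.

Tran, Dimitriou, Amari, Brennan, Petrov, Lindqvist

By board role: Tran, Dimitriou and Amari (Lead Independent Director); then Brennan and Petrov (Executive Director); then Lindqvist (Non-Executive Director).
Tran, Dimitriou and Amari all have continuous board tenure 13 years, so the next rule applies.
Tran, Dimitriou and Amari all have equity stake 1 percent, so the next rule applies.
Among Tran, Dimitriou and Amari, by date first elected to the board (earlier first): Tran (Mar 24, 1997) before Dimitriou (Jan 17, 2002) before Amari (Oct 21, 2003).
Brennan and Petrov both have continuous board tenure 18 years, so the next rule applies.
Brennan and Petrov both have equity stake 2 percent, so the next rule applies.
Among Brennan and Petrov, by date first elected to the board (earlier first): Brennan (Jan 27, 2005) before Petrov (Feb 20, 2010).
Full order: Tran, Dimitriou, Amari, Brennan, Petrov, Lindqvist.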